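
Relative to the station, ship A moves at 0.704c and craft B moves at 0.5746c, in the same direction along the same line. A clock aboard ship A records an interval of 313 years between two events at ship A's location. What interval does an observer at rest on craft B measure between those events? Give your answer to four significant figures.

320.7 years

Transform ship A's velocity into craft B's frame: (0.704 − 0.5746)/(1 − 0.704·0.5746) = 0.1294/0.5954816, so the relative speed is 0.2173c.
γ for this relative speed: γ = 1/√(1 − 0.0472193) = 1.0245.
The clock on ship A records proper time, so craft B measures Δt = γΔτ = 1.0245 × 313 = 320.7 years.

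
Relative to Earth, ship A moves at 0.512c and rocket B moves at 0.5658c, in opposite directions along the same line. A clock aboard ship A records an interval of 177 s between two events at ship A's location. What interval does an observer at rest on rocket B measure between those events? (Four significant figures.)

The velocity of ship A relative to rocket B is (0.512 + 0.5658)c / (1 + 0.512×0.5658) = 0.8357c; relative speed 0.8357c.
γ for this relative speed: γ = 1/√(1 − 0.698394) = 1.8209.
The clock on ship A records proper time, so rocket B measures Δt = γΔτ = 1.8209 × 177 = 322.3 s.

322.3 s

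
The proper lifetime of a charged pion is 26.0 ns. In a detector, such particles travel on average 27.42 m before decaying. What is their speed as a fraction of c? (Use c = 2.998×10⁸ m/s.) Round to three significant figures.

0.962c

d = βγcτ ⇒ βγ = d/(cτ) = 27.42 m / (7.7948 m) = 3.5177.
β = (βγ)/√(1+(βγ)²) = 3.5177/√13.3742 = 0.962.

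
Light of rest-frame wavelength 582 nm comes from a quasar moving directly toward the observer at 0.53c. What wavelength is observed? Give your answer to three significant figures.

Relativistic Doppler for wavelength: λ_obs = λ_src · √((1−β)/(1+β)).
With β = 0.53: factor = √(0.47/1.53) = 0.55425.
λ_obs = 582 × 0.55425 = 323 nm.

323 nm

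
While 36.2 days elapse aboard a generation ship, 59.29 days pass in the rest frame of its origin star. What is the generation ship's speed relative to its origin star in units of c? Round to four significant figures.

0.7920c

γ = Δt/Δτ = 59.29/36.2 = 1.6378.
β = √(1 − 1/γ²) = √(1 − 0.372802) = √0.627198 = 0.7920.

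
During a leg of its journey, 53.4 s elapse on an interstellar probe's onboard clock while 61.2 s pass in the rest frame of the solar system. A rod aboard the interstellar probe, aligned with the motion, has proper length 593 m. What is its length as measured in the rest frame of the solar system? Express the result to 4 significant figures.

γ = Δt/Δτ = 61.2/53.4 = 1.14607.
The rod contracts by the same γ: 593 m / 1.14607 = 517.4 m.

517.4 m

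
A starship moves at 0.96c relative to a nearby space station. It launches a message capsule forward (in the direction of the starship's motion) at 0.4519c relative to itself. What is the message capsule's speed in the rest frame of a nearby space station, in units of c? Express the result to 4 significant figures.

Relativistic velocity addition: u = (u' + v)/(1 + u'v/c²), with u' = 0.4519c and v = 0.96c.
Numerator: 0.4519 + 0.96 = 1.4119. Denominator: 1 + (0.4519)(0.96) = 1.433824.
u = 1.4119/1.433824 = 0.98471, so the speed is 0.9847c.

0.9847c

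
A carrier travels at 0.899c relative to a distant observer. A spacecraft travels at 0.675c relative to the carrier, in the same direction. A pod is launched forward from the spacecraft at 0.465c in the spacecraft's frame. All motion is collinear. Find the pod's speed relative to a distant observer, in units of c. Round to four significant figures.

Compose velocities in two stages. Stage 1 (into S'): u₁ = (0.465+0.675)/(1+0.465×0.675) = 0.86766.
Stage 2 (into S): u = (0.86766+0.899)/(1+0.86766×0.899) = 0.99249, so the speed is 0.9925c.

0.9925c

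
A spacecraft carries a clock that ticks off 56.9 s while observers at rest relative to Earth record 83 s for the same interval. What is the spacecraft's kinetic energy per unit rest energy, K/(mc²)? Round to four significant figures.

0.4587

γ = Δt/Δτ = 83/56.9 = 1.4587.
Since K = (γ−1)mc², K/(mc²) = 1.4587 − 1 = 0.4587.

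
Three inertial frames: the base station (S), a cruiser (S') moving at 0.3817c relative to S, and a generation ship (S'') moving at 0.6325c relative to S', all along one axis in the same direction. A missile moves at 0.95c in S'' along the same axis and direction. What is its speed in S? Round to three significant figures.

Apply u = (u'+v)/(1+u'v) twice. Missile in the cruiser frame: (0.95+0.6325)/(1+0.95·0.6325) = 1.5825/1.600875 = 0.98852c.
That velocity, transformed to the rest frame of the base station: (0.98852+0.3817)/(1+0.98852·0.3817) = 1.37022/1.377318084 = 0.99485c.

0.995c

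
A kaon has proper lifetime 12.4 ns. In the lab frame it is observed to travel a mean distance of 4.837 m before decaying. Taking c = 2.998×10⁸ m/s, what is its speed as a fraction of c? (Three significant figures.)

0.793c

d = βγcτ ⇒ βγ = d/(cτ) = 4.837 m / (3.71752 m) = 1.3011.
β = (βγ)/√(1+(βγ)²) = 1.3011/√2.69286 = 0.793.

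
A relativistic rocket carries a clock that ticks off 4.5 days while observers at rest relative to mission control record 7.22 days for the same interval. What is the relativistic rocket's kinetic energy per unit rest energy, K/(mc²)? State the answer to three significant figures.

0.604

The time-dilation ratio gives γ = 7.22/4.5 = 1.60444.
Since K = (γ−1)mc², K/(mc²) = 1.60444 − 1 = 0.604.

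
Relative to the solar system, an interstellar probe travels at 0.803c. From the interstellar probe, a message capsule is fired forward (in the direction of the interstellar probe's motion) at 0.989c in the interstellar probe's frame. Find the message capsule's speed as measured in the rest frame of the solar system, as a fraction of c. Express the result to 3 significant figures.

0.999c

Relativistic velocity addition: u = (u' + v)/(1 + u'v/c²), with u' = 0.989c and v = 0.803c.
Numerator: 0.989 + 0.803 = 1.792. Denominator: 1 + (0.989)(0.803) = 1.794167.
u = 1.792/1.794167 = 0.99879, so the speed is 0.999c.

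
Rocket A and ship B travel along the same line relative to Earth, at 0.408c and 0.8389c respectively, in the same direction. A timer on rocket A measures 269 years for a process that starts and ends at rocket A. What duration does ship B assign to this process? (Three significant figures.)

356 years

Transform rocket A's velocity into ship B's frame: (0.408 − 0.8389)/(1 − 0.408·0.8389) = −0.4309/0.6577288, so the relative speed is 0.65513c.
At |u| = 0.65513c, γ = (1 − 0.429195)^(−1/2) = 1.3236.
The clock on rocket A records proper time, so ship B measures Δt = γΔτ = 1.3236 × 269 = 356 years.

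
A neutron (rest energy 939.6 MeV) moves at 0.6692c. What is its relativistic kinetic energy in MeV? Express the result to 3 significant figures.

With β = 0.6692, γ = 1/√(1 − 0.6692²) = 1/√0.55217136 = 1.34575.
Kinetic energy: K = (γ − 1)mc² = (1.34575 − 1) × 939.6 MeV = 0.34575 × 939.6 = 325 MeV.

325 MeV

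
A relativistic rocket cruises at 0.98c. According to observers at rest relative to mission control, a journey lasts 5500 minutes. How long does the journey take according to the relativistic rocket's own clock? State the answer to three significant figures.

γ = 1/√(1 − β²) = 1/√(1 − 0.9604) = 1/√0.0396 = 1/0.198997 = 5.0252.
The moving clock records proper time: Δτ = Δt/γ = 5500/5.0252 = 1090 minutes.

1090 minutes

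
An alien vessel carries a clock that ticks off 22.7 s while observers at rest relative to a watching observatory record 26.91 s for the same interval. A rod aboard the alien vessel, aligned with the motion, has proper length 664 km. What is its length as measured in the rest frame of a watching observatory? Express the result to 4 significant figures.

560.1 km

From Δt = γΔτ: γ = 26.91/22.7 = 1.18546.
The rod contracts by the same γ: 664 km / 1.18546 = 560.1 km.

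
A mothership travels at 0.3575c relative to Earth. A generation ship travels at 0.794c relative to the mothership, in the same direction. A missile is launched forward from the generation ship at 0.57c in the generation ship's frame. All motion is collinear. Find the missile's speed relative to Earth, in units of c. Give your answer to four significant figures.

0.9707c

Compose velocities in two stages. Stage 1 (into S'): u₁ = (0.57+0.794)/(1+0.57×0.794) = 0.93902.
Stage 2 (into S): u = (0.93902+0.3575)/(1+0.93902×0.3575) = 0.97067, so the speed is 0.9707c.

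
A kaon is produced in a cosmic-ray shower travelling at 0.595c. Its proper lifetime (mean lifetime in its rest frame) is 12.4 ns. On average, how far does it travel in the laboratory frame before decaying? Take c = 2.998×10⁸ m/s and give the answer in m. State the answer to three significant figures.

2.75 m

β² = 0.354025, so γ = 1/√0.645975 = 1.2442.
Lab-frame lifetime: Δt = γτ = 1.2442 × 12.4 ns = 15.428 ns.
Distance: d = vΔt = 0.595 × 2.998×10⁸ m/s × 1.5428×10^-8 s = 2.75 m.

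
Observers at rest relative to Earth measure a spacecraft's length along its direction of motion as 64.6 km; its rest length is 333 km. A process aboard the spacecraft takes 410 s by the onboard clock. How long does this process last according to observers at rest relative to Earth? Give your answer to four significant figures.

2113 s

γ = L₀/L = 333/64.6 = 5.1548.
Δt = γΔτ = 5.1548 × 410 = 2113 s.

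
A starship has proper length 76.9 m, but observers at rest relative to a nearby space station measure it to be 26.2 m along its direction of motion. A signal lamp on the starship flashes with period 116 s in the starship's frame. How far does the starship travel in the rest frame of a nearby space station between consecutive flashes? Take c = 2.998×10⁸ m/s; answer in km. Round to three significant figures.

γ = L₀/L = 76.9/26.2 = 2.93511.
β = √(1 − 1/γ²) = 0.94017. Lab-frame period = γτ = 2.93511×116 s = 340.47 s. Distance = βc × γτ = 0.94017 × 2.998×10⁸ m/s × 340.47 s = 9.5966×10^10 m = 9.60×10^7 km.

9.60×10^7 km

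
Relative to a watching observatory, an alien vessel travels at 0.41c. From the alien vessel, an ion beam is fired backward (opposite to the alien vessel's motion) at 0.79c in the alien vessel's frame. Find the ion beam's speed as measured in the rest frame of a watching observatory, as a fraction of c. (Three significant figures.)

0.562c

In units of c, u = (u' + v)/(1 + u'v) with u' = −0.79 and v = 0.41.
Numerator: −0.79 + 0.41 = −0.38. Denominator: 1 + (−0.79)(0.41) = 0.6761.
u = −0.38/0.6761 = −0.56205, so the speed is 0.562c.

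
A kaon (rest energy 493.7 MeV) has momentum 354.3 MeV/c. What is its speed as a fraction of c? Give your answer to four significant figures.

0.5830c

βγ = pc/(mc²) = 354.3/493.7 = 0.71764.
Since γ² = 1 + (βγ)² = 1.515007, γ = √1.515007 = 1.23086, and β = (βγ)/γ = 0.71764/1.23086 = 0.5830.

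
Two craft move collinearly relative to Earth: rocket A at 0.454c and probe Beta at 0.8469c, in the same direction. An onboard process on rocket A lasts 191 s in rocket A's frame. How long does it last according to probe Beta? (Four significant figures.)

Transform rocket A's velocity into probe Beta's frame: (0.454 − 0.8469)/(1 − 0.454·0.8469) = −0.3929/0.6155074, so the relative speed is 0.63834c.
At |u| = 0.63834c, γ = (1 − 0.407478)^(−1/2) = 1.2991.
Rocket A's interval is proper; time dilation gives Δt_B = γΔτ = 1.2991 × 191 s = 248.1 s.

248.1 s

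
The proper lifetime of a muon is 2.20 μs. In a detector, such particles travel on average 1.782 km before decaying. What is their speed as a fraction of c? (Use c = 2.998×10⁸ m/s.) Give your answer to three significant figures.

0.938c

Lab distance = (lab lifetime)·v = γτ·βc, so βγ = d/(cτ) = 1782/(2.998×10⁸ × 2.200×10^-6) = 2.7018.
With βγ = 2.7018: γ² = 1 + (βγ)² = 8.29972, and β = (βγ)/γ = 2.7018/2.88092 = 0.938.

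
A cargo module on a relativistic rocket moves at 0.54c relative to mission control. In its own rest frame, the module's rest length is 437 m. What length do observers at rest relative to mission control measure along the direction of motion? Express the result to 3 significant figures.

368 m

γ = 1/√(1 − β²) = 1/√(1 − 0.2916) = 1/√0.7084 = 1/0.841665 = 1.1881.
Along the direction of motion the measured length is L₀/γ = 437/1.1881 = 368 m.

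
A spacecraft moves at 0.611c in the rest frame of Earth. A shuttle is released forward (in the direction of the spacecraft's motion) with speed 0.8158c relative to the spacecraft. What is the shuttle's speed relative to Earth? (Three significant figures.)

In units of c, u = (u' + v)/(1 + u'v) with u' = 0.8158 and v = 0.611.
Numerator: 0.8158 + 0.611 = 1.4268. Denominator: 1 + (0.8158)(0.611) = 1.4984538.
u = 1.4268/1.4984538 = 0.95218, so the speed is 0.952c.

0.952c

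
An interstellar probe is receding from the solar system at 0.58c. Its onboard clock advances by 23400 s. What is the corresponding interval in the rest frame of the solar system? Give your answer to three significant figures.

With β = 0.58, γ = 1/√(1 − 0.58²) = 1/√0.6636 = 1.2276.
The onboard clock measures proper time, so the interval in the rest frame of the solar system is dilated: Δt = γ·Δτ = 1.2276 × 23400 s = 28700 s.

28700 s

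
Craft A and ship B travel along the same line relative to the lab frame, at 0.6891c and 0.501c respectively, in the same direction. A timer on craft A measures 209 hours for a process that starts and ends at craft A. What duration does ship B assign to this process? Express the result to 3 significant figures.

218 hours

The velocity of craft A relative to ship B is (0.6891 − 0.501)c / (1 − 0.6891×0.501) = 0.28728c; relative speed 0.28728c.
At |u| = 0.28728c, γ = (1 − 0.0825298)^(−1/2) = 1.044.
Craft A's interval is proper; time dilation gives Δt_B = γΔτ = 1.044 × 209 hours = 218 hours.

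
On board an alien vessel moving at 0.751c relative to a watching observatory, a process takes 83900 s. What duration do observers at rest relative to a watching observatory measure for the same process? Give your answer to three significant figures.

With β = 0.751, γ = 1/√(1 − 0.751²) = 1/√0.435999 = 1.5145.
The onboard clock measures proper time, so the interval in the rest frame of a watching observatory is dilated: Δt = γ·Δτ = 1.5145 × 83900 s = 1.27×10^5 s.

1.27×10^5 s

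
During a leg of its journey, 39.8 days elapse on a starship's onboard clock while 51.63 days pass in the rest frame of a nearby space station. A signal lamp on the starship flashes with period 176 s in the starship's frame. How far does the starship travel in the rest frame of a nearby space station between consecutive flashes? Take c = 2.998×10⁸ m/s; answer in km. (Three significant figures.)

4.36×10^7 km

γ = Δt/Δτ = 51.63/39.8 = 1.29724.
β = √(1 − 1/γ²) = 0.637. Lab-frame period = γτ = 1.29724×176 s = 228.31 s. Distance = βc × γτ = 0.637 × 2.998×10⁸ m/s × 228.31 s = 4.3601×10^10 m = 4.36×10^7 km.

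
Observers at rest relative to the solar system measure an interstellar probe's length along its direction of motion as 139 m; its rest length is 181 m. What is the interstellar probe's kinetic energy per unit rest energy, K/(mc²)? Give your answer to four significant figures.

γ = L₀/L = 181/139 = 1.30216.
Since K = (γ−1)mc², K/(mc²) = 1.30216 − 1 = 0.3022.

0.3022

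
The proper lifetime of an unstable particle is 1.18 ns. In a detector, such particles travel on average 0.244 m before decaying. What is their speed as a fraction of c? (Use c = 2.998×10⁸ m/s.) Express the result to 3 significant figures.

d = βγcτ ⇒ βγ = d/(cτ) = 0.2440 m / (0.353764 m) = 0.68973.
β = (βγ)/√(1+(βγ)²) = 0.68973/√1.475727 = 0.568.

0.568c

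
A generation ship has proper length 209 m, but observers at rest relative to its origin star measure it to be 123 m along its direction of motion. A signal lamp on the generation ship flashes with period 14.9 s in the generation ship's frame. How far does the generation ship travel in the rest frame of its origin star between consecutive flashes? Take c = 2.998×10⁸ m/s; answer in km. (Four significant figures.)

From L = L₀/γ: γ = 209/123 = 1.69919.
β = √(1 − 1/γ²) = 0.80849. Lab-frame period = γτ = 1.69919×14.9 s = 25.318 s. Distance = βc × γτ = 0.80849 × 2.998×10⁸ m/s × 25.318 s = 6.1367×10^9 m = 6.137×10^6 km.

6.137×10^6 km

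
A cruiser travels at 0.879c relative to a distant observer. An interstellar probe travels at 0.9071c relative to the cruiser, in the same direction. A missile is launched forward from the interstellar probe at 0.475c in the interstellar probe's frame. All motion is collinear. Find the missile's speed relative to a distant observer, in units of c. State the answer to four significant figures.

0.9978c

Apply u = (u'+v)/(1+u'v) twice. Missile in the cruiser frame: (0.475+0.9071)/(1+0.475·0.9071) = 1.3821/1.4308725 = 0.96591c.
That velocity, transformed to the rest frame of a distant observer: (0.96591+0.879)/(1+0.96591·0.879) = 1.84491/1.84903489 = 0.99777c.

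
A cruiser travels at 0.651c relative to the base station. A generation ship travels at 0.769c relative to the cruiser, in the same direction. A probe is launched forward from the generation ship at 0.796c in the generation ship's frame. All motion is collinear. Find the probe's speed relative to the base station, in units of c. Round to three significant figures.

Compose velocities in two stages. Stage 1 (into S'): u₁ = (0.796+0.769)/(1+0.796×0.769) = 0.97077.
Stage 2 (into S): u = (0.97077+0.651)/(1+0.97077×0.651) = 0.99375, so the speed is 0.994c.

0.994c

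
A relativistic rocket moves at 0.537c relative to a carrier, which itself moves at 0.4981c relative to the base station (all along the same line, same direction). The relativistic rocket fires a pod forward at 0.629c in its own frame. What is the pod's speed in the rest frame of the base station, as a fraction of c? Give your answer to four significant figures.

First combine the pod and relativistic rocket (S''→S'): u₁ = (0.629 + 0.537)/(1 + 0.629×0.537) = 1.166/1.337773 = 0.8716.
Then combine with the carrier (S'→S): u = (0.8716 + 0.4981)/(1 + 0.8716×0.4981) = 1.3697/1.43414396 = 0.95506.

0.9551c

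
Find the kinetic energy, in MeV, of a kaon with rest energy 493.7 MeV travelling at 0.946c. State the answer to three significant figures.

1030 MeV

β² = 0.894916, so γ = 1/√0.105084 = 3.0848.
Kinetic energy: K = (γ − 1)mc² = (3.0848 − 1) × 493.7 MeV = 2.0848 × 493.7 = 1030 MeV.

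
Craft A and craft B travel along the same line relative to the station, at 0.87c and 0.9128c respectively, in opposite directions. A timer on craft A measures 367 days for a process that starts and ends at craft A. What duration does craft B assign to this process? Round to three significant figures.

Transform craft A's velocity into craft B's frame: (0.87 + 0.9128)/(1 + 0.87·0.9128) = 1.7828/1.794136, so the relative speed is 0.99368c.
γ for this relative speed: γ = 1/√(1 − 0.9874) = 8.9087.
The clock on craft A records proper time, so craft B measures Δt = γΔτ = 8.9087 × 367 = 3270 days.

3270 days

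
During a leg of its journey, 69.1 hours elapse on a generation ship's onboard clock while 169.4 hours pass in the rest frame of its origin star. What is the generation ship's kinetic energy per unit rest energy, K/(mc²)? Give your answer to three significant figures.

The time-dilation ratio gives γ = 169.4/69.1 = 2.45152.
K/(mc²) = γ − 1 = 2.45152 − 1 = 1.45.

1.45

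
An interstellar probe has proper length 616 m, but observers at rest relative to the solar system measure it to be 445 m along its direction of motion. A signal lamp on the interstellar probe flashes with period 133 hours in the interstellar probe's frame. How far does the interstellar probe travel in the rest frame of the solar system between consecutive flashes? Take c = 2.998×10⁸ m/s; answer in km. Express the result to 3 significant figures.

1.37×10^11 km

γ = L₀/L = 616/445 = 1.38427.
β = √(1 − 1/γ²) = 0.69147. Lab-frame period = γτ = 1.38427×133 hours = 184.11 hours. Distance = βc × γτ = 0.69147 × 2.998×10⁸ m/s × 662796 s = 1.3740×10^14 m = 1.37×10^11 km.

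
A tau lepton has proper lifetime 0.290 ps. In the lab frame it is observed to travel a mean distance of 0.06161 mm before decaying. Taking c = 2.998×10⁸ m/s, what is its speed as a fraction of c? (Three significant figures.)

Lab distance = (lab lifetime)·v = γτ·βc, so βγ = d/(cτ) = 6.161×10^-5/(2.998×10⁸ × 2.900×10^-13) = 0.70863.
With βγ = 0.70863: γ² = 1 + (βγ)² = 1.502156, and β = (βγ)/γ = 0.70863/1.22562 = 0.578.

0.578c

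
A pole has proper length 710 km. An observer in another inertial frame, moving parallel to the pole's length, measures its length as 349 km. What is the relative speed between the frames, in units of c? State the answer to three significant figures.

0.871c

Length contraction gives γ = L₀/L = 710/349 = 2.0344.
β = √(1 − 1/γ²) = √0.758383 = 0.871.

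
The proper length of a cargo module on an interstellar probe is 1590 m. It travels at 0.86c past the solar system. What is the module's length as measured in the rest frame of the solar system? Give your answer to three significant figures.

811 m

Lorentz factor: γ = (1 − 0.7396)^(−1/2) = 1.9597.
Length contraction: L = L₀/γ = 1590/1.9597 = 811 m.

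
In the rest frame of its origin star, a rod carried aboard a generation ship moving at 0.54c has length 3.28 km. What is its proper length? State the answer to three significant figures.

With β = 0.54, γ = 1/√(1 − 0.54²) = 1/√0.7084 = 1.1881.
Proper length: L₀ = γ·L = 1.1881 × 3.28 = 3.90 km.

3.90 km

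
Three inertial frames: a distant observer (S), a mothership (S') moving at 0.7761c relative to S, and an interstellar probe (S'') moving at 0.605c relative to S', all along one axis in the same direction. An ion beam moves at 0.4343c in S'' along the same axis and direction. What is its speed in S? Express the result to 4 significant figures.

0.9758c

Compose velocities in two stages. Stage 1 (into S'): u₁ = (0.4343+0.605)/(1+0.4343×0.605) = 0.82304.
Stage 2 (into S): u = (0.82304+0.7761)/(1+0.82304×0.7761) = 0.97582, so the speed is 0.9758c.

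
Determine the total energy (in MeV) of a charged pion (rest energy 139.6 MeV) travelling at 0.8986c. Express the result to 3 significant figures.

β² = 0.80748196, so γ = 1/√0.19251804 = 2.2791.
Total energy: E = γmc² = 2.2791 × 139.6 MeV = 318 MeV.

318 MeV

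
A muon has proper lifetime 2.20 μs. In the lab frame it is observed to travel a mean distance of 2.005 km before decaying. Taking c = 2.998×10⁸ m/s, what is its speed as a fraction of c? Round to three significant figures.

0.950c

d = βγcτ ⇒ βγ = d/(cτ) = 2005 m / (659.56 m) = 3.0399.
β = (βγ)/√(1+(βγ)²) = 3.0399/√10.24099 = 0.950.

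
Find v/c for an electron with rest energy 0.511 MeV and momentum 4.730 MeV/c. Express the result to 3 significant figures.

pc/(mc²) = 4.730/0.511 = 9.2564 = βγ = β/√(1−β²).
So β² = x²/(1 + x²) with x = 9.2564: x² = 85.6809, β² = 85.6809/86.6809 = 0.988463, β = 0.994.

0.994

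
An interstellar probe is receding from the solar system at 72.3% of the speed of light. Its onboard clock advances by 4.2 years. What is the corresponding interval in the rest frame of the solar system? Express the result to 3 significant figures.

β² = 0.522729, so γ = 1/√0.477271 = 1.4475.
The onboard clock measures proper time, so the interval in the rest frame of the solar system is dilated: Δt = γ·Δτ = 1.4475 × 4.2 years = 6.08 years.

6.08 years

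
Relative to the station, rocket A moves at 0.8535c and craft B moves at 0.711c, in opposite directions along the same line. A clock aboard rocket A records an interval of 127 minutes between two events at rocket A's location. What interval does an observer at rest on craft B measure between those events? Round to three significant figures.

The velocity of rocket A relative to craft B is (0.8535 + 0.711)c / (1 + 0.8535×0.711) = 0.97365c; relative speed 0.97365c.
At |u| = 0.97365c, γ = (1 − 0.947994)^(−1/2) = 4.385.
The clock on rocket A records proper time, so craft B measures Δt = γΔτ = 4.385 × 127 = 557 minutes.

557 minutes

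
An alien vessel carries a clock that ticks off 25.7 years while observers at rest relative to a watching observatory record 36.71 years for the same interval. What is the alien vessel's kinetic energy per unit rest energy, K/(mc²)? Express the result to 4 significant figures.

0.4284

γ = Δt/Δτ = 36.71/25.7 = 1.4284.
K/(mc²) = γ − 1 = 1.4284 − 1 = 0.4284.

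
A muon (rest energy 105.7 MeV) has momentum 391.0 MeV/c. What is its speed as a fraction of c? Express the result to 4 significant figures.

βγ = pc/(mc²) = 391.0/105.7 = 3.6991.
Since γ² = 1 + (βγ)² = 14.6833, γ = √14.6833 = 3.83188, and β = (βγ)/γ = 3.6991/3.83188 = 0.9653.

0.9653c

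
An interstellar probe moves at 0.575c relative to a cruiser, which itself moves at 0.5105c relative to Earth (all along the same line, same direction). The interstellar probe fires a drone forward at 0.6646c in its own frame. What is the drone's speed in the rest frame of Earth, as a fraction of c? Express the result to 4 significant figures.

0.9654c

Compose velocities in two stages. Stage 1 (into S'): u₁ = (0.6646+0.575)/(1+0.6646×0.575) = 0.89687.
Stage 2 (into S): u = (0.89687+0.5105)/(1+0.89687×0.5105) = 0.96537, so the speed is 0.9654c.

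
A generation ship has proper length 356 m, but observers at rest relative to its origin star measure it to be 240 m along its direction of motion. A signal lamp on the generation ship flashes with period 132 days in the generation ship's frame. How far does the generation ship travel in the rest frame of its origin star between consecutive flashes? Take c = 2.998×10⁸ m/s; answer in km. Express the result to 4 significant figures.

γ = L₀/L = 356/240 = 1.48333.
β = √(1 − 1/γ²) = 0.73859. Lab-frame period = γτ = 1.48333×132 days = 195.8 days. Distance = βc × γτ = 0.73859 × 2.998×10⁸ m/s × 16917120 s = 3.7459×10^15 m = 3.746×10^12 km.

3.746×10^12 km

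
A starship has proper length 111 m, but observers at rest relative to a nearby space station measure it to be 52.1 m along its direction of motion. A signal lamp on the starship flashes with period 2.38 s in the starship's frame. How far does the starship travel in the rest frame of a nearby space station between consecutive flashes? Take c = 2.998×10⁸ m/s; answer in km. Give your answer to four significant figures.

1.342×10^6 km

From L = L₀/γ: γ = 111/52.1 = 2.13052.
β = √(1 − 1/γ²) = 0.883. Lab-frame period = γτ = 2.13052×2.38 s = 5.0706 s. Distance = βc × γτ = 0.883 × 2.998×10⁸ m/s × 5.0706 s = 1.3423×10^9 m = 1.342×10^6 km.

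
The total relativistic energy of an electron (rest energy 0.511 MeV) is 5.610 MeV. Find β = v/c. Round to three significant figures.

0.996

γ = E/(mc²) = 5.610/0.511 = 10.978.
β = √(1 − 1/γ²) = √(1 − 0.00829762) = √0.99170238 = 0.996.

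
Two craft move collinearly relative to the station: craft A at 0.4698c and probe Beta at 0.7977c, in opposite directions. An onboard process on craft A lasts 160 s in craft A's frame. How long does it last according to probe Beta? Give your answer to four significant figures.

Transform craft A's velocity into probe Beta's frame: (0.4698 + 0.7977)/(1 + 0.4698·0.7977) = 1.2675/1.37475946, so the relative speed is 0.92198c.
γ for this relative speed: γ = 1/√(1 − 0.850047) = 2.5824.
The clock on craft A records proper time, so probe Beta measures Δt = γΔτ = 2.5824 × 160 = 413.2 s.

413.2 s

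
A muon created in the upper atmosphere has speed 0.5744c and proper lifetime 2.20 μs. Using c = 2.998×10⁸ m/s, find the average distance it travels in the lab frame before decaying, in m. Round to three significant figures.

463 m

With β = 0.5744, γ = 1/√(1 − 0.5744²) = 1/√0.67006464 = 1.2216.
Lab-frame lifetime: Δt = γτ = 1.2216 × 2.20 μs = 2.6875 μs.
Distance: d = vΔt = 0.5744 × 2.998×10⁸ m/s × 2.6875×10^-6 s = 463 m.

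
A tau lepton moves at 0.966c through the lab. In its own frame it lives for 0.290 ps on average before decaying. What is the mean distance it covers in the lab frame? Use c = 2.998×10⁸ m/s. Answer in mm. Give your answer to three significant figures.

γ = 1/√(1 − β²) = 1/√(1 − 0.933156) = 1/√0.066844 = 1/0.258542 = 3.8678.
Lab-frame lifetime: Δt = γτ = 3.8678 × 0.290 ps = 1.1217 ps.
Distance: d = vΔt = 0.966 × 2.998×10⁸ m/s × 1.1217×10^-12 s = 3.25×10^-4 m = 0.325 mm.

0.325 mm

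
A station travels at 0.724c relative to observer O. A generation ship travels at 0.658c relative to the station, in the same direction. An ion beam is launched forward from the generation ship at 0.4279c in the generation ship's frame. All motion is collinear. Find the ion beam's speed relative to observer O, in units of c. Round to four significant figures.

0.9739c

Apply u = (u'+v)/(1+u'v) twice. Ion beam in the station frame: (0.4279+0.658)/(1+0.4279·0.658) = 1.0859/1.2815582 = 0.84733c.
That velocity, transformed to the rest frame of observer O: (0.84733+0.724)/(1+0.84733·0.724) = 1.57133/1.61346692 = 0.97388c.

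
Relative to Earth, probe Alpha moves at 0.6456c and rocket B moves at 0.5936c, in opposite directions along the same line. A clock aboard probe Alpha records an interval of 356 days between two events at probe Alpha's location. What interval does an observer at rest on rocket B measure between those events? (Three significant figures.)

Speed of probe Alpha in rocket B's frame: u = (v_A + v_B)/(1 + v_A v_B/c²) = (0.6456 + 0.5936)/(1 + 0.6456×0.5936) = 1.2392/1.38322816 = 0.89588; |u| = 0.89588c.
At |u| = 0.89588c, γ = (1 − 0.802601)^(−1/2) = 2.2508.
Probe Alpha's interval is proper; time dilation gives Δt_B = γΔτ = 2.2508 × 356 days = 801 days.

801 days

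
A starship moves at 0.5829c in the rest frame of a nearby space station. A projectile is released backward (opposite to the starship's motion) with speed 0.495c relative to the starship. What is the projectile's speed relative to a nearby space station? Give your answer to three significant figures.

0.124c

Relativistic velocity addition: u = (u' + v)/(1 + u'v/c²), with u' = −0.495c and v = 0.5829c.
Numerator: −0.495 + 0.5829 = 0.0879. Denominator: 1 + (−0.495)(0.5829) = 0.7114645.
u = 0.0879/0.7114645 = 0.12355, so the speed is 0.124c.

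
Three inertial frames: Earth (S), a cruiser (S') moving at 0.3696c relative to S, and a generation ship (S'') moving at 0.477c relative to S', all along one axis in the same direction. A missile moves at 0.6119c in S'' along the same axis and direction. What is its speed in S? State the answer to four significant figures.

0.9245c

First combine the missile and generation ship (S''→S'): u₁ = (0.6119 + 0.477)/(1 + 0.6119×0.477) = 1.0889/1.2918763 = 0.84288.
Then combine with the cruiser (S'→S): u = (0.84288 + 0.3696)/(1 + 0.84288×0.3696) = 1.21248/1.311528448 = 0.92448.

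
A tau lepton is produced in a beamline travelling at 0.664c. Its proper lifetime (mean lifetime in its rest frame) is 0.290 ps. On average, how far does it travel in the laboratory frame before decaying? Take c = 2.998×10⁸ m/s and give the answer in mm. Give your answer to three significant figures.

With β = 0.664, γ = 1/√(1 − 0.664²) = 1/√0.559104 = 1.3374.
Lab-frame lifetime: Δt = γτ = 1.3374 × 0.290 ps = 0.38785 ps.
Distance: d = vΔt = 0.664 × 2.998×10⁸ m/s × 3.8785×10^-13 s = 7.72×10^-5 m = 0.0772 mm.

0.0772 mm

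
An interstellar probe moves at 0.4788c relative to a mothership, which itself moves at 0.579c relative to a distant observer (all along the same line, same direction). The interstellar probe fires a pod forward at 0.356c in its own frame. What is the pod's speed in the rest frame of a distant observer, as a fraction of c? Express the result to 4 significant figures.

0.9146c

First combine the pod and interstellar probe (S''→S'): u₁ = (0.356 + 0.4788)/(1 + 0.356×0.4788) = 0.8348/1.1704528 = 0.71323.
Then combine with the mothership (S'→S): u = (0.71323 + 0.579)/(1 + 0.71323×0.579) = 1.29223/1.41296017 = 0.91456.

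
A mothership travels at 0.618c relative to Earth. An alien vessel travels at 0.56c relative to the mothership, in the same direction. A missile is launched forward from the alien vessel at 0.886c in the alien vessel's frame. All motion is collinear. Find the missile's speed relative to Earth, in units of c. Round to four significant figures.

0.9920c

Compose velocities in two stages. Stage 1 (into S'): u₁ = (0.886+0.56)/(1+0.886×0.56) = 0.96647.
Stage 2 (into S): u = (0.96647+0.618)/(1+0.96647×0.618) = 0.99198, so the speed is 0.9920c.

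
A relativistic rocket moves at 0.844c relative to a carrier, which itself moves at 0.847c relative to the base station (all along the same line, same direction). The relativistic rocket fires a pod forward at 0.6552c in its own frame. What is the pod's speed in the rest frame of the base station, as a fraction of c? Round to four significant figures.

Compose velocities in two stages. Stage 1 (into S'): u₁ = (0.6552+0.844)/(1+0.6552×0.844) = 0.96536.
Stage 2 (into S): u = (0.96536+0.847)/(1+0.96536×0.847) = 0.99708, so the speed is 0.9971c.

0.9971c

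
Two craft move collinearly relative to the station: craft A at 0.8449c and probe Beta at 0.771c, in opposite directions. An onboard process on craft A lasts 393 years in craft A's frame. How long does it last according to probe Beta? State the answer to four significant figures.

1905 years

Speed of craft A in probe Beta's frame: u = (v_A + v_B)/(1 + v_A v_B/c²) = (0.8449 + 0.771)/(1 + 0.8449×0.771) = 1.6159/1.6514179 = 0.97849; |u| = 0.97849c.
At |u| = 0.97849c, γ = (1 − 0.957443)^(−1/2) = 4.8475.
Craft A's interval is proper; time dilation gives Δt_B = γΔτ = 4.8475 × 393 years = 1905 years.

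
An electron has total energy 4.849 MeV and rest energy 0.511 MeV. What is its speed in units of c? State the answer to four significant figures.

0.9944c

γ = E/(mc²) = 4.849/0.511 = 9.4892.
β = √(1 − 1/γ²) = √(1 − 0.0111056) = √0.9888944 = 0.9944.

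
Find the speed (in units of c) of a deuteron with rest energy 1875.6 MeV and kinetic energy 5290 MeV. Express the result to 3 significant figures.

0.965c

γ = 1 + K/(mc²) = 1 + 5290/1875.6 = 3.8204.
β = √(1 − 1/γ²) = √(1 − 0.0685145) = √0.9314855 = 0.965.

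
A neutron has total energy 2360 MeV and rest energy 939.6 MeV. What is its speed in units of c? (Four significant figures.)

0.9173c

γ = E/(mc²) = 2360/939.6 = 2.5117.
β = √(1 − 1/γ²) = √(1 − 0.158513) = √0.841487 = 0.9173.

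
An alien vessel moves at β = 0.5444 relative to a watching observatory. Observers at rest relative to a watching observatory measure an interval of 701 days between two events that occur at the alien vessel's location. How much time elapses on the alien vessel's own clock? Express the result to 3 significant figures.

588 days

Lorentz factor: γ = (1 − 0.29637136)^(−1/2) = 1.1921.
The moving clock records proper time: Δτ = Δt/γ = 701/1.1921 = 588 days.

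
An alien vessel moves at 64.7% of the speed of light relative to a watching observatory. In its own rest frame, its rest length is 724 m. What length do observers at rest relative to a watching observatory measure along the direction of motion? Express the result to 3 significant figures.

552 m

With β = 0.647, γ = 1/√(1 − 0.647²) = 1/√0.581391 = 1.3115.
Length contraction: L = L₀/γ = 724/1.3115 = 552 m.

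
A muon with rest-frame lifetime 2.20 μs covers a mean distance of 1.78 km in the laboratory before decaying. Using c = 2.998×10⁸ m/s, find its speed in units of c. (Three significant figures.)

0.938c

Lab distance = (lab lifetime)·v = γτ·βc, so βγ = d/(cτ) = 1780/(2.998×10⁸ × 2.200×10^-6) = 2.6988.
With βγ = 2.6988: γ² = 1 + (βγ)² = 8.28352, and β = (βγ)/γ = 2.6988/2.87811 = 0.938.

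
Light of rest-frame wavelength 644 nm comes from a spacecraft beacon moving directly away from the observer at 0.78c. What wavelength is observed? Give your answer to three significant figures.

1830 nm

Relativistic Doppler for wavelength: λ_obs = λ_src · √((1+β)/(1−β)).
With β = 0.78: factor = √(1.78/0.22) = 2.8445.
λ_obs = 644 × 2.8445 = 1830 nm.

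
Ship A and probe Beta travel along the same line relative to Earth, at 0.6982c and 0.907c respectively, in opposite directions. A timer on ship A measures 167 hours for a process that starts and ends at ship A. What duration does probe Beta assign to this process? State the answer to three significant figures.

Speed of ship A in probe Beta's frame: u = (v_A + v_B)/(1 + v_A v_B/c²) = (0.6982 + 0.907)/(1 + 0.6982×0.907) = 1.6052/1.6332674 = 0.98282; |u| = 0.98282c.
γ for this relative speed: γ = 1/√(1 − 0.965935) = 5.4181.
Ship A's interval is proper; time dilation gives Δt_B = γΔτ = 5.4181 × 167 hours = 905 hours.

905 hours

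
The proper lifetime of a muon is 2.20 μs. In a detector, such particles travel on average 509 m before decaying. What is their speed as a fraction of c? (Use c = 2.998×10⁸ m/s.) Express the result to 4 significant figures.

0.6110c

d = βγcτ ⇒ βγ = d/(cτ) = 509.0 m / (659.56 m) = 0.77173.
β = (βγ)/√(1+(βγ)²) = 0.77173/√1.595567 = 0.6110.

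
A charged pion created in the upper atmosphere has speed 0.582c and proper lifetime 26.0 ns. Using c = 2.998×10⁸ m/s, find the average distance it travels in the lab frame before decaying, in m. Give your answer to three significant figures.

5.58 m

γ = 1/√(1 − β²) = 1/√(1 − 0.338724) = 1/√0.661276 = 1/0.813189 = 1.2297.
Lab-frame lifetime: Δt = γτ = 1.2297 × 26.0 ns = 31.972 ns.
Distance: d = vΔt = 0.582 × 2.998×10⁸ m/s × 3.1972×10^-8 s = 5.58 m.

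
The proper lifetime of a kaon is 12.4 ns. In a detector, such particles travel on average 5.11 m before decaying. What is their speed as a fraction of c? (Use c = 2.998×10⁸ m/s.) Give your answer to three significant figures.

Let x = d/(cτ) = 5.110 m / (2.998×10⁸ m/s × 1.240×10^-8 s) = 1.3746. Since d = βγcτ, x = βγ = β/√(1−β²).
Solving: β² = x²/(1+x²) = 1.88953/2.88953 = 0.653923, so β = 0.809.

0.809c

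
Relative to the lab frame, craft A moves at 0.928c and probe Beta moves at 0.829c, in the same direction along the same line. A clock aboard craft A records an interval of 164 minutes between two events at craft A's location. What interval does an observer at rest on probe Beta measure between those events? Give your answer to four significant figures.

181.6 minutes

The velocity of craft A relative to probe Beta is (0.928 − 0.829)c / (1 − 0.928×0.829) = 0.42915c; relative speed 0.42915c.
γ for this relative speed: γ = 1/√(1 − 0.18417) = 1.1071.
Craft A's interval is proper; time dilation gives Δt_B = γΔτ = 1.1071 × 164 minutes = 181.6 minutes.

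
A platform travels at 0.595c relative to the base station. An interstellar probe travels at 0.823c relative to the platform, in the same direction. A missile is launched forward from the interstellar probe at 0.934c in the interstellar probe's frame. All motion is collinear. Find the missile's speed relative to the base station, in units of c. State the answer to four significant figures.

First combine the missile and interstellar probe (S''→S'): u₁ = (0.934 + 0.823)/(1 + 0.934×0.823) = 1.757/1.768682 = 0.9934.
Then combine with the platform (S'→S): u = (0.9934 + 0.595)/(1 + 0.9934×0.595) = 1.5884/1.591073 = 0.99832.

0.9983c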